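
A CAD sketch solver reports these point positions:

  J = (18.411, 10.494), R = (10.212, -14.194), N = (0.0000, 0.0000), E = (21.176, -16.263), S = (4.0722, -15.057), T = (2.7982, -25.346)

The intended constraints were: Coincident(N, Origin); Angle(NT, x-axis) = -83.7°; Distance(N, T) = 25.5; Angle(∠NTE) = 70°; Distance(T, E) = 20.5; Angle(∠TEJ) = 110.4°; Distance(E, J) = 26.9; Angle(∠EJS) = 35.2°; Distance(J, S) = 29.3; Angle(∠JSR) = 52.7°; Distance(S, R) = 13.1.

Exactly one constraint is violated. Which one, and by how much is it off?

Distance(S, R) = 13.1 — off by 6.90.

N = (0.00, 0.00) ✓; NT at -83.70° ✓; |NT| = 25.50 ✓; ∠NTE = 70.00° ✓; |TE| = 20.50 ✓; ∠TEJ = 110.4° ✓; |EJ| = 26.90 ✓; ∠EJS = 35.20° ✓; |JS| = 29.30 ✓; ∠JSR = 52.70° ✓; |SR| = 6.200 ✗.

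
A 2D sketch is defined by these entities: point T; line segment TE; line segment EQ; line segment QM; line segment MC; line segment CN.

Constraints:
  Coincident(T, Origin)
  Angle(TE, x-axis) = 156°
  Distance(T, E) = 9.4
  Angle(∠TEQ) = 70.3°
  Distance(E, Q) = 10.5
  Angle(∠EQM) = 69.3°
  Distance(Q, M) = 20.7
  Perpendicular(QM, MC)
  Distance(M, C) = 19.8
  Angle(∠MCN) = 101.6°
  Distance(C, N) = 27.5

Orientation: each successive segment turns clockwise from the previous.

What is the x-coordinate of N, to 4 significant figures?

-26.87

T is at the origin; TE runs at 156.0° with length 9.4, so E = (-8.587, 3.823). ∠TEQ = 70.3° gives EQ at 46.30° from the x-axis; with |EQ| = 10.5, Q = (-1.333, 11.41). ∠EQM = 69.3° gives QM at -64.40° from the x-axis; with |QM| = 20.7, M = (7.611, -7.253). QM ⟂ MC, so MC runs at -154.4°; with |MC| = 19.8, C = (-10.25, -15.81). ∠MCN = 101.6° gives CN at 127.2° from the x-axis; with |CN| = 27.5, N = (-26.87, 6.096). So N.x = -26.87.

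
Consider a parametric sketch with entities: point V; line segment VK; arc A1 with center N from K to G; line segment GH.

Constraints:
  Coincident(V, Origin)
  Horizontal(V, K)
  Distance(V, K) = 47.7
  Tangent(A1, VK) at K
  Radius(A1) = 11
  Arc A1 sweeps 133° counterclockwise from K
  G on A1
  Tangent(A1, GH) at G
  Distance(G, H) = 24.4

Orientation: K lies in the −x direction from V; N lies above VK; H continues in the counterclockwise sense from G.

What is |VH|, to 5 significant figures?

67.010

On A1, K sits at bearing -90° from N; a 133° counterclockwise sweep puts G at bearing 43°, so G = N + 11.0·(cos 43°, sin 43°) = (-39.655, 18.502). Since A1 is tangent to GH there, NG ⟂ GH, so GH runs along (−sin 43°, cos 43°); with |GH| = 24.4, H = (-56.296, 36.347). Then |VH| = |H − V| = 67.010.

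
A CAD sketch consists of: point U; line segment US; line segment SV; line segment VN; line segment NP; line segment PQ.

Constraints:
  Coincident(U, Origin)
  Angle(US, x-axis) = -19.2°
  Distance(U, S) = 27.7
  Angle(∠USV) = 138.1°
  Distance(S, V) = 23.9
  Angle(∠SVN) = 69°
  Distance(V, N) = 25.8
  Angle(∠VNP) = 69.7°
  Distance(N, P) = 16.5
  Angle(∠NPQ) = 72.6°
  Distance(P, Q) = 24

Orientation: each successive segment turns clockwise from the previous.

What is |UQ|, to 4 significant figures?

46.88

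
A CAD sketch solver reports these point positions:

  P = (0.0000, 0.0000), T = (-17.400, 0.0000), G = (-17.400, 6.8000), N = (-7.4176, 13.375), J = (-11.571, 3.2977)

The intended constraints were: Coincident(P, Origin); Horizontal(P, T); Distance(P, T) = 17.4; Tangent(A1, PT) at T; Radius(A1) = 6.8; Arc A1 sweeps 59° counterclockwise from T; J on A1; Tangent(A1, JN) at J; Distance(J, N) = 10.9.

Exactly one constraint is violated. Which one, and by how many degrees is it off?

Tangent(A1, JN) at J — off by 8.60°.

P = (0.00, 0.00) ✓; P.y = 0.00, T.y = 0.00 ✓; |PT| = 17.40 ✓; ∠(GT, TP) = 90.00° ✓; |GT| = 6.800 ✓; bearing(G→J) − bearing(G→T) = 59.00° ✓; |GJ| = 6.800 ✓; ∠(GJ, JN) = 81.40° ✗; |JN| = 10.90 ✓.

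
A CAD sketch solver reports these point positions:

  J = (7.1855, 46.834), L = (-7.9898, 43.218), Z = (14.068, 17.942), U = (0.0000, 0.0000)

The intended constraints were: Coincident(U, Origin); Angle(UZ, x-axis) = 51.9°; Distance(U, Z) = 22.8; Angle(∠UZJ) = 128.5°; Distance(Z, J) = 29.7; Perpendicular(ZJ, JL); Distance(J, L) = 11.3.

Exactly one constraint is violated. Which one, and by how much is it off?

Distance(J, L) = 11.3 — off by 4.30.

U = (0.00, 0.00) ✓; UZ at 51.90° ✓; |UZ| = 22.80 ✓; ∠UZJ = 128.5° ✓; |ZJ| = 29.70 ✓; ∠(ZJ, JL) = 90.00° ✓; |JL| = 15.60 ✗.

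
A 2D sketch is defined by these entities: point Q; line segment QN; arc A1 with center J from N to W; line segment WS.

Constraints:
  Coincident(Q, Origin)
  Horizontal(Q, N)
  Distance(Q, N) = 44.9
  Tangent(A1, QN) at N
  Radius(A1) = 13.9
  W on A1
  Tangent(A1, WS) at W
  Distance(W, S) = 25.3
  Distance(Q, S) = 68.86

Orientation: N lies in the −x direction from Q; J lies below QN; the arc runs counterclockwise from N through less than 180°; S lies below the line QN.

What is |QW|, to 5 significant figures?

60.740

Q is at the origin; QN is horizontal with |QN| = 44.9 and N on the −x side, so N = (-44.900, 0.0000). Since A1 is tangent to QN there, JN ⟂ QN, so J = N + (0, -13.9) = (-44.900, -13.900). Since JW ⟂ WS (tangency), |JS| = √(13.9² + 25.3²) = 28.867 regardless of where W sits on A1. So S lies on both circle(Q, 68.86) and circle(J, 28.867); the below-QN intersection is S = (-55.511, -40.746). W is the foot of the tangent from S: W = (-58.690, -15.647).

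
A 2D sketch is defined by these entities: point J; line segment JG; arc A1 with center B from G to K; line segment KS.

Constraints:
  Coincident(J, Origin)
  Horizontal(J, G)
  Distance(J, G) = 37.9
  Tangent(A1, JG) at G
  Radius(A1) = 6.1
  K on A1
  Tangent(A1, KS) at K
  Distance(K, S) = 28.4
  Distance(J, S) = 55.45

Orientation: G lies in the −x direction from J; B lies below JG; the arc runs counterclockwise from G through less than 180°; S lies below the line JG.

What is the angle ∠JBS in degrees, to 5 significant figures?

109.85°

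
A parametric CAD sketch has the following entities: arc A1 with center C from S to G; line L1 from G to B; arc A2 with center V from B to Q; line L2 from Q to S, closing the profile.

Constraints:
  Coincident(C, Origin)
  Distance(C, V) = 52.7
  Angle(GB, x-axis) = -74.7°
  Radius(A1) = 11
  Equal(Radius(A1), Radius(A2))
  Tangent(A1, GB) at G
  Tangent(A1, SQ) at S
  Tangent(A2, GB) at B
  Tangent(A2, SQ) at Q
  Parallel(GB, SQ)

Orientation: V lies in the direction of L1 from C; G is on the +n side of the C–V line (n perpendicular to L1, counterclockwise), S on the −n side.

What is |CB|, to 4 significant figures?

53.84

The slot axis is L1's direction at -74.7°, so u = (cos -74.7°, sin -74.7°) = (0.2639, -0.9646) and n = (−sin -74.7°, cos -74.7°) = (0.9646, 0.2639). C is at the origin and V lies 52.7 along u from C, so V = 52.7·u = (13.91, -50.83). Tangency of A1 to both parallel lines with radius 11.0 puts G and S at C ± 11.0·n: G = (10.61, 2.903), S = (-10.61, -2.903). Equal radii place B and Q the same way about V: B = V + 11.0·n = (24.52, -47.93), Q = V − 11.0·n = (3.296, -53.73). Then |CB| = |B − C| = 53.84.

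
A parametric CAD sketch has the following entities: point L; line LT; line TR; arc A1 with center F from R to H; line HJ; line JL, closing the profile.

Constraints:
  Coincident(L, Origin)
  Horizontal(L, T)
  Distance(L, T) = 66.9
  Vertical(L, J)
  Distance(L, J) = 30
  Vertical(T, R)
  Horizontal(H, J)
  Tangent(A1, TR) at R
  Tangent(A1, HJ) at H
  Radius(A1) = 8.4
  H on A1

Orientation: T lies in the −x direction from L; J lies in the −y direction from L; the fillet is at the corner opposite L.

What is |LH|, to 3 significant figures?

65.7

The virtual corner opposite L is at (-66.9, -30.0). The tangent condition forces FR to be normal to TR and since A1 is tangent to HJ there, FH ⟂ HJ, with radius 8.4, so the center F sits 8.4 in from both sides at F = (-58.5, -21.6). That places the tangent points at R = (-66.9, -21.6) on TR and H = (-58.5, -30.0) on HJ. Then |LH| = |H − L| = 65.7.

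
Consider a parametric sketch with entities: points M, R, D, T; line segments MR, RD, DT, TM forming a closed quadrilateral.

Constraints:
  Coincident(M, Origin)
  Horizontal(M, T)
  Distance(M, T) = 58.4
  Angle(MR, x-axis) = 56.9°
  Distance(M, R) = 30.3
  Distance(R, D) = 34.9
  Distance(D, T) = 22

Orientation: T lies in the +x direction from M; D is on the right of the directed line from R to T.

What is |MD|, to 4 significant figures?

36.76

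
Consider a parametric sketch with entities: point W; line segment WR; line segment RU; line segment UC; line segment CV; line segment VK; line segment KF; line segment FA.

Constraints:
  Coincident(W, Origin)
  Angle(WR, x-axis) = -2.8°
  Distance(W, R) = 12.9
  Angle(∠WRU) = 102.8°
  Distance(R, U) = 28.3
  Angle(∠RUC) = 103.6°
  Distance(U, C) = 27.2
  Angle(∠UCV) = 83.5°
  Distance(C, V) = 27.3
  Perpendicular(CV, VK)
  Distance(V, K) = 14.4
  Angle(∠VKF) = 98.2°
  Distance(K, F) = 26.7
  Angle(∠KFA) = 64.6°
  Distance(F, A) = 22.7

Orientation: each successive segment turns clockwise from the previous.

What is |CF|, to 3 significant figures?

18.2

W is at the origin; WR runs at -2.8° with length 12.9, so R = (12.9, -0.630). ∠WRU = 102.8° gives RU at -80.0° from the x-axis; with |RU| = 28.3, U = (17.8, -28.5). ∠RUC = 103.6° gives UC at -156° from the x-axis; with |UC| = 27.2, C = (-7.13, -39.4). ∠UCV = 83.5° gives CV at 107° from the x-axis; with |CV| = 27.3, V = (-15.2, -13.3). The perpendicularity gives VK at right angles to CV, so VK runs at 17.1°; with |VK| = 14.4, K = (-1.39, -9.06). ∠VKF = 98.2° gives KF at -64.7° from the x-axis; with |KF| = 26.7, F = (10.0, -33.2). Then |CF| = |F − C| = 18.2.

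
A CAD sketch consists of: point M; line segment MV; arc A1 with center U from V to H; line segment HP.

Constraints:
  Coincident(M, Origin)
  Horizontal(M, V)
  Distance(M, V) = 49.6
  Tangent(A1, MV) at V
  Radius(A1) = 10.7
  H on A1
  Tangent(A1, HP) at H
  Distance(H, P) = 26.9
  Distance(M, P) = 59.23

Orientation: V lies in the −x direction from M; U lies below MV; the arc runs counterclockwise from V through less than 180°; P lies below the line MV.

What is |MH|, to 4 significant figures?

60.91

Checks: M.y = 0.00, V.y = 0.00 ✓; |UH| = 10.70 ✓; ∠(UH, HP) = 90.00° ✓; |HP| = 26.90 ✓; |MP| = 59.23 ✓.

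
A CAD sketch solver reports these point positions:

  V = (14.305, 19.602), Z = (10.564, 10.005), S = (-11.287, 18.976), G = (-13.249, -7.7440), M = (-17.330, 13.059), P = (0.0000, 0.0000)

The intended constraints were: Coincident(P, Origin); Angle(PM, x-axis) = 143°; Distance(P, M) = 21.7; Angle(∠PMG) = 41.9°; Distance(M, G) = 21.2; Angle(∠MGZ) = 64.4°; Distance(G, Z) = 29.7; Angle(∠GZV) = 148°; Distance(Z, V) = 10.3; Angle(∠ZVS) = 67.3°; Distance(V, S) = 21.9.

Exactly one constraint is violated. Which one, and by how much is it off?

Distance(V, S) = 21.9 — off by 3.70.

P = (0.00, 0.00) ✓; PM at 143.0° ✓; |PM| = 21.70 ✓; ∠PMG = 41.90° ✓; |MG| = 21.20 ✓; ∠MGZ = 64.40° ✓; |GZ| = 29.70 ✓; ∠GZV = 148.0° ✓; |ZV| = 10.30 ✓; ∠ZVS = 67.30° ✓; |VS| = 25.60 ✗.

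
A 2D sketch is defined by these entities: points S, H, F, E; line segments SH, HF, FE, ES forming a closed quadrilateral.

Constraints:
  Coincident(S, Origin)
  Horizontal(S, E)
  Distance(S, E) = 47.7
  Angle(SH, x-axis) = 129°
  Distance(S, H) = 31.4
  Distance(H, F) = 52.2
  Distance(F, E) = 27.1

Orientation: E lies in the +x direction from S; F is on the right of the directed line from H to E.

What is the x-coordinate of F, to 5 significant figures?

21.631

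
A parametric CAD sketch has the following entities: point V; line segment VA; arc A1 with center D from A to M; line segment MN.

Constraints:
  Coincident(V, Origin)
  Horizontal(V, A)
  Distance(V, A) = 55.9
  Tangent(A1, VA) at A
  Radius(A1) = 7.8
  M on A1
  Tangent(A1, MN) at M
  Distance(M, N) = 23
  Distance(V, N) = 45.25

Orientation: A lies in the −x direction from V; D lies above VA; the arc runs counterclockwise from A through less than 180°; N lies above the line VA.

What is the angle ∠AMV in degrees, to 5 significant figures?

144.36°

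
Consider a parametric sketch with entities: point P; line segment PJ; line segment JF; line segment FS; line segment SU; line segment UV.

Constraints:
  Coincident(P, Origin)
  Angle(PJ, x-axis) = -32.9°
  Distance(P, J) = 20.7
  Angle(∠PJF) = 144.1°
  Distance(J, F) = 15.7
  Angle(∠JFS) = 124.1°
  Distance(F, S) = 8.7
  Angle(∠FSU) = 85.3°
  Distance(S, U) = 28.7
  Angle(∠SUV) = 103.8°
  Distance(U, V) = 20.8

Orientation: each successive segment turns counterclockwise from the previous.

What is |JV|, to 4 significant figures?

19.65

∠FSU = 85.3° gives SU at 153.6° from the x-axis; with |SU| = 28.7, U = (11.85, 9.789). ∠SUV = 103.8° gives UV at -130.2° from the x-axis; with |UV| = 20.8, V = (-1.580, -6.098). Then |JV| = |V − J| = 19.65.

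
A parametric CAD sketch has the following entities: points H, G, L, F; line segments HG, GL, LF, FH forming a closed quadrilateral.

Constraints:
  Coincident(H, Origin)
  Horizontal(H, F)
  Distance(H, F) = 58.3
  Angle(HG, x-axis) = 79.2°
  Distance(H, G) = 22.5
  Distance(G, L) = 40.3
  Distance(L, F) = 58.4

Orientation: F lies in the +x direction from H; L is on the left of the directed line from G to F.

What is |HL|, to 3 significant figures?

60.6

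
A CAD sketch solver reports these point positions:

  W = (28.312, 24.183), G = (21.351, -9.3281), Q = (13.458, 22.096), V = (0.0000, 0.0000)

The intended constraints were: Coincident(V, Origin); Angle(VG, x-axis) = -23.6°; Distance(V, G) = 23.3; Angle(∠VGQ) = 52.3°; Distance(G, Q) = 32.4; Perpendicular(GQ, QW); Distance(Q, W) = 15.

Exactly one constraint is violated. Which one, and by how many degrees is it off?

Perpendicular(GQ, QW) — off by 6.10°.

V = (0.00, 0.00) ✓; VG at -23.60° ✓; |VG| = 23.30 ✓; ∠VGQ = 52.30° ✓; |GQ| = 32.40 ✓; ∠(GQ, QW) = 96.10° ✗; |QW| = 15.00 ✓.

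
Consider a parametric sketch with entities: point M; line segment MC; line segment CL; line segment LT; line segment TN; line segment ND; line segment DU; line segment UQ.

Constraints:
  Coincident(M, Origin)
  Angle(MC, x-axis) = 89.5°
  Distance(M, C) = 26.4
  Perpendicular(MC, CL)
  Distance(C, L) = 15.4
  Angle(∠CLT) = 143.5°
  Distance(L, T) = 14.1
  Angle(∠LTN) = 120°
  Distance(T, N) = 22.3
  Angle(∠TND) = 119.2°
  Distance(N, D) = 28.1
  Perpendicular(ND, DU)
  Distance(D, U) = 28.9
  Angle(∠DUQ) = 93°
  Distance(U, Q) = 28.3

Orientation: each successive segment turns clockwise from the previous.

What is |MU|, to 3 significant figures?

17.4

M is at the origin; MC runs at 89.5° with length 26.4, so C = (0.230, 26.4). MC is perpendicular to CL, so CL runs at -0.500°; with |CL| = 15.4, L = (15.6, 26.3). ∠CLT = 143.5° gives LT at -37.0° from the x-axis; with |LT| = 14.1, T = (26.9, 17.8). ∠LTN = 120.0° gives TN at -97.0° from the x-axis; with |TN| = 22.3, N = (24.2, -4.35). ∠TND = 119.2° gives ND at -158° from the x-axis; with |ND| = 28.1, D = (-1.84, -15.0). The perpendicularity gives DU at right angles to ND, so DU runs at 112°; with |DU| = 28.9, U = (-12.8, 11.8). Then |MU| = |U − M| = 17.4.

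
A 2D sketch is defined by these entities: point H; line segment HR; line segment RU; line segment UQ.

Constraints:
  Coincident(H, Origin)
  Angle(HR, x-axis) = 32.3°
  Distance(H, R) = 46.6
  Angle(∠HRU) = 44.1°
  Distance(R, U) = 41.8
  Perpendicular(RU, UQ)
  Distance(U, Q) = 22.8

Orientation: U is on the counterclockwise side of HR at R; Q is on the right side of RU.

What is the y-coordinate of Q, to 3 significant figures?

55.8

H is at the origin; HR runs at 32.3° with length 46.6, so R = 46.6·(cos 32.3°, sin 32.3°) = (39.4, 24.9). ∠HRU = 44.1°, so RU runs at 32.3° + (180° − 44.1°) = 168° from the x-axis; with |RU| = 41.8, U = R + 41.8·(cos 168°, sin 168°) = (-1.53, 33.4). RU ⟂ UQ; with |UQ| = 22.8 on the right of RU, Q = U + 22.8·(0.204, 0.979) = (3.14, 55.8). So Q.y = 55.8.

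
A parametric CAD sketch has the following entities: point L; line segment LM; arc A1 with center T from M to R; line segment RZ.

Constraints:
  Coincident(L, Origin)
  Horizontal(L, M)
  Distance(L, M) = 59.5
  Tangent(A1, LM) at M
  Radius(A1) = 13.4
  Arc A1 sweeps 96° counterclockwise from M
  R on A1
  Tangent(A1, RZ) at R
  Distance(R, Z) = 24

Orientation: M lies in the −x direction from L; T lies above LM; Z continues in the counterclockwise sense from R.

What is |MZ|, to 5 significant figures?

40.154

L is at the origin; LM is horizontal with |LM| = 59.5 and M on the −x side, so M = (-59.500, 0.0000). Since A1 is tangent to LM there, TM ⟂ LM, so T = M + (0, 13.4) = (-59.500, 13.400). On A1, M sits at bearing -90° from T; a 96° counterclockwise sweep puts R at bearing 6°, so R = T + 13.4·(cos 6°, sin 6°) = (-46.173, 14.801). Tangency of A1 to RZ means the radius TR is perpendicular to RZ, so RZ runs along (−sin 6°, cos 6°); with |RZ| = 24.0, Z = (-48.682, 38.669). Then |MZ| = |Z − M| = 40.154.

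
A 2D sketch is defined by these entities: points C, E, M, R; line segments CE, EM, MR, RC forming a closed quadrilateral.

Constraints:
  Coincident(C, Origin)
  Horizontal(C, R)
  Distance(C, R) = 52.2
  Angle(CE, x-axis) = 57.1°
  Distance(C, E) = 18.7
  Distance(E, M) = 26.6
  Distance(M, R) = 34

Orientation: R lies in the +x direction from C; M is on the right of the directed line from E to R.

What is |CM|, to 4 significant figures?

21.54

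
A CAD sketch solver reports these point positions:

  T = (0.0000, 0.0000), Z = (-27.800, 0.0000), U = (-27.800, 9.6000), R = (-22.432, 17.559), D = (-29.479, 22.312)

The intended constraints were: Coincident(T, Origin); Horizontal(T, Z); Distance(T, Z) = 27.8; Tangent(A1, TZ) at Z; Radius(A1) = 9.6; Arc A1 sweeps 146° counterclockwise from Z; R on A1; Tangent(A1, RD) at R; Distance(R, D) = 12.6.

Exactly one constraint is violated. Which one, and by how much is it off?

Distance(R, D) = 12.6 — off by 4.10.

T = (0.00, 0.00) ✓; T.y = 0.00, Z.y = 0.00 ✓; |TZ| = 27.80 ✓; ∠(UZ, ZT) = 90.00° ✓; |UZ| = 9.600 ✓; bearing(U→R) − bearing(U→Z) = 146.0° ✓; |UR| = 9.600 ✓; ∠(UR, RD) = 90.00° ✓; |RD| = 8.500 ✗.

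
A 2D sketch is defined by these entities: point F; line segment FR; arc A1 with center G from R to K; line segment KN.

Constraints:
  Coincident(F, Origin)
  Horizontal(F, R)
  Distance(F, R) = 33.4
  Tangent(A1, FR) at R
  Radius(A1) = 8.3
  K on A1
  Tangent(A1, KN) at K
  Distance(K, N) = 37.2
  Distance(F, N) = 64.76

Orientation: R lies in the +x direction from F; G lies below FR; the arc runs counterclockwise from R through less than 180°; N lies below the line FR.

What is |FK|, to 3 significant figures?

29.6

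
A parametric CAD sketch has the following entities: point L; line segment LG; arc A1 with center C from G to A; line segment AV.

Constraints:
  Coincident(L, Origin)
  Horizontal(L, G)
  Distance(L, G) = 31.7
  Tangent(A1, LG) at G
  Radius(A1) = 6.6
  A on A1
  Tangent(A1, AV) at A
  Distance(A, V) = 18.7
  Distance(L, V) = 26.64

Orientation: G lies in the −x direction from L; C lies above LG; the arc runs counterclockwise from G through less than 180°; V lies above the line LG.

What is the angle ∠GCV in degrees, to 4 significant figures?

133.5°

L is at the origin; L and G share the same y with |LG| = 31.7 and G on the −x side, so G = (-31.70, 0.000). Tangency of A1 to LG means the radius CG is perpendicular to LG, so C = G + (0, 6.6) = (-31.70, 6.600). Since CA ⟂ AV (tangency), |CV| = √(6.6² + 18.7²) = 19.83 regardless of where A sits on A1. So V lies on both circle(L, 26.64) and circle(C, 19.83); the above-LG intersection is V = (-17.31, 20.25). A is the foot of the tangent from V: A = (-25.82, 3.596).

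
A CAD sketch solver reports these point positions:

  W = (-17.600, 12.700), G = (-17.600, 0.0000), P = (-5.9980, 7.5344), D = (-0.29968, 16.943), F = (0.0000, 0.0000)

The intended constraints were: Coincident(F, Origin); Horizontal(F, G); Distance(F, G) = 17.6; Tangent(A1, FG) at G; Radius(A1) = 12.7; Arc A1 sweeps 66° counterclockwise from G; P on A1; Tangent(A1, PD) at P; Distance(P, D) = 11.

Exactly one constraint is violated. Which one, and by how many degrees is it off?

Tangent(A1, PD) at P — off by 7.20°.

F = (0.00, 0.00) ✓; F.y = 0.00, G.y = 0.00 ✓; |FG| = 17.60 ✓; ∠(WG, GF) = 90.00° ✓; |WG| = 12.70 ✓; bearing(W→P) − bearing(W→G) = 66.00° ✓; |WP| = 12.70 ✓; ∠(WP, PD) = 97.20° ✗; |PD| = 11.00 ✓.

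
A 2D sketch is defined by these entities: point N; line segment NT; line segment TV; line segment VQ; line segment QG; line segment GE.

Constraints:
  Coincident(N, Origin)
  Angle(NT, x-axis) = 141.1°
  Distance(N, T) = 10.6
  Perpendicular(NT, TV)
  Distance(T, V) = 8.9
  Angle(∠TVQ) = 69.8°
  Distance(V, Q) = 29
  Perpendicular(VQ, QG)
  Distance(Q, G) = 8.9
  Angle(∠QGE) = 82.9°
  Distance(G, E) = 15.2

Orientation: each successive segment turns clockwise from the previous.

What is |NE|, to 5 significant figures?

2.4950

N is at the origin; NT runs at 141.1° with length 10.6, so T = (-8.2494, 6.6564). NT ⟂ TV, so TV runs at 51.100°; with |TV| = 8.9, V = (-2.6605, 13.583). ∠TVQ = 69.8° gives VQ at -59.100° from the x-axis; with |VQ| = 29.0, Q = (12.232, -11.301). The perpendicularity gives QG at right angles to VQ, so QG runs at -149.10°; with |QG| = 8.9, G = (4.5954, -15.872). ∠QGE = 82.9° gives GE at 113.80° from the x-axis; with |GE| = 15.2, E = (-1.5385, -1.9642). Then |NE| = |E − N| = 2.4950.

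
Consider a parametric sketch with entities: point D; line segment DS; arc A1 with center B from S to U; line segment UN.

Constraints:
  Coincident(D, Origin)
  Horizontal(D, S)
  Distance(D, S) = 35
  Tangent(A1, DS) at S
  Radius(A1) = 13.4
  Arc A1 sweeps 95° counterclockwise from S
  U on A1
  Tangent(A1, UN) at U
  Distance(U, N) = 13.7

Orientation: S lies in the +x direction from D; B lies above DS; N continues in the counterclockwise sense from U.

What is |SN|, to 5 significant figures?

30.723

On A1, S sits at bearing -90° from B; a 95° counterclockwise sweep puts U at bearing 5°, so U = B + 13.4·(cos 5°, sin 5°) = (48.349, 14.568). Since A1 is tangent to UN there, BU ⟂ UN, so UN runs along (−sin 5°, cos 5°); with |UN| = 13.7, N = (47.155, 28.216). Then |SN| = |N − S| = 30.723.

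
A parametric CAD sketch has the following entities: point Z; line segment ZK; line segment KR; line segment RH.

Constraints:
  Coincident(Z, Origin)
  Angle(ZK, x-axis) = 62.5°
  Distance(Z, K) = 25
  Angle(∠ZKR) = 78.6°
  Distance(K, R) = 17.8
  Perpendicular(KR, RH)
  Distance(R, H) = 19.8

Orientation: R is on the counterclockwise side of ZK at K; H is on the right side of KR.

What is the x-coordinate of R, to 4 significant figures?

-5.558

Z is at the origin; ZK runs at 62.5° with length 25.0, so K = 25.0·(cos 62.5°, sin 62.5°) = (11.54, 22.18). ∠ZKR = 78.6°, so KR runs at 62.5° + (180° − 78.6°) = 163.9° from the x-axis; with |KR| = 17.8, R = K + 17.8·(cos 163.9°, sin 163.9°) = (-5.558, 27.11). So R.x = -5.558.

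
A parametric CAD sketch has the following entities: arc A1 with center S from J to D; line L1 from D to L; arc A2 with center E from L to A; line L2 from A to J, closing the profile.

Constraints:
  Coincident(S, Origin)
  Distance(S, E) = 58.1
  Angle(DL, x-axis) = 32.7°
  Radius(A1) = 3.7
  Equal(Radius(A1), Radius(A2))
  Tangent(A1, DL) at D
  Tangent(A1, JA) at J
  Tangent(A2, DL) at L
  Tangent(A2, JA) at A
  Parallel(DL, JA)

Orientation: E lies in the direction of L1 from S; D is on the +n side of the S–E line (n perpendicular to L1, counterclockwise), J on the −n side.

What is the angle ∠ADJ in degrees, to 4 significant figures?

82.74°

Tangency of A1 to both parallel lines with radius 3.7 puts D and J at S ± 3.7·n: D = (-1.999, 3.114), J = (1.999, -3.114). Equal radii place L and A the same way about E: L = E + 3.7·n = (46.89, 34.50), A = E − 3.7·n = (50.89, 28.27). Then cos ∠ADJ = DA·DJ / (|DA||DJ|), giving 82.74°.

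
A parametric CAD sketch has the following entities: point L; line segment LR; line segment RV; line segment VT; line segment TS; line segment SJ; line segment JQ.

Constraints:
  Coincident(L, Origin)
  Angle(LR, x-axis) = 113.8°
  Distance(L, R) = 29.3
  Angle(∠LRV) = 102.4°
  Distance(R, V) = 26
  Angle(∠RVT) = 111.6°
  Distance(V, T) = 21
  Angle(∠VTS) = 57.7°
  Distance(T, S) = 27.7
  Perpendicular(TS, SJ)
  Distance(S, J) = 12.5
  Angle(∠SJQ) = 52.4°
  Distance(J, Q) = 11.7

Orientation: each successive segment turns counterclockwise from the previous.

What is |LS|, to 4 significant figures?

19.15

L is at the origin; LR runs at 113.8° with length 29.3, so R = (-11.82, 26.81). ∠LRV = 102.4° gives RV at -168.6° from the x-axis; with |RV| = 26.0, V = (-37.31, 21.67). ∠RVT = 111.6° gives VT at -100.2° from the x-axis; with |VT| = 21.0, T = (-41.03, 1.001). ∠VTS = 57.7° gives TS at 22.10° from the x-axis; with |TS| = 27.7, S = (-15.36, 11.42). Then |LS| = |S − L| = 19.15.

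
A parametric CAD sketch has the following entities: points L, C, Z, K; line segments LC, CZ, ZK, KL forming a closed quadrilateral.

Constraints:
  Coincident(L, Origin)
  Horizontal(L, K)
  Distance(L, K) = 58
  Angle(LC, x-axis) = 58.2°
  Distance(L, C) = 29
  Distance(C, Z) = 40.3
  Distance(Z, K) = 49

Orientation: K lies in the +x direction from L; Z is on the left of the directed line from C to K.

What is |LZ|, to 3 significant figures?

68.0

L is at the origin; L and K share the same y with |LK| = 58.0 and K in +x, so K = (58.0, 0). LC runs at 58.2° with |LC| = 29.0, so C = (15.3, 24.6). Z is determined by |CZ| = 40.3 and |ZK| = 49.0 together: it lies at the intersection of circle(C, 40.3) and circle(K, 49.0). With |CK| = 49.3, the foot of the radical line on CK is 16.8 from C and the perpendicular offset is √(40.3² − 16.8²) = 36.6. Taking the left-of-CK solution: Z = (48.1, 48.0).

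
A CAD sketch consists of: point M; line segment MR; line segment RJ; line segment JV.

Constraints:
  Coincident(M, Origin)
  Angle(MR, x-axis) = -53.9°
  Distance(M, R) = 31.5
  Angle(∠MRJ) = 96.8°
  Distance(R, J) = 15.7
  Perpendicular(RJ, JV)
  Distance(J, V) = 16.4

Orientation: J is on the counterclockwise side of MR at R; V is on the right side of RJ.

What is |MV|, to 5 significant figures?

51.485

M is at the origin; MR runs at -53.9° with length 31.5, so R = 31.5·(cos -53.9°, sin -53.9°) = (18.560, -25.452). ∠MRJ = 96.8°, so RJ runs at -53.9° + (180° − 96.8°) = 29.300° from the x-axis; with |RJ| = 15.7, J = R + 15.7·(cos 29.300°, sin 29.300°) = (32.251, -17.768). The perpendicularity gives JV at right angles to RJ; with |JV| = 16.4 on the right of RJ, V = J + 16.4·(0.48938, -0.87207) = (40.277, -32.070). Then |MV| = |V − M| = 51.485.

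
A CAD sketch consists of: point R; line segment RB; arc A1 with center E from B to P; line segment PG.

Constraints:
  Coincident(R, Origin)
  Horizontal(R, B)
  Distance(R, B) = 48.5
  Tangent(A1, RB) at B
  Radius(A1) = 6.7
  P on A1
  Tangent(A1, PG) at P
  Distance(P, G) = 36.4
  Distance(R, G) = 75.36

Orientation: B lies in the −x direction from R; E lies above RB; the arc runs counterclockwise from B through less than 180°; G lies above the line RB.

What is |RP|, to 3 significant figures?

44.2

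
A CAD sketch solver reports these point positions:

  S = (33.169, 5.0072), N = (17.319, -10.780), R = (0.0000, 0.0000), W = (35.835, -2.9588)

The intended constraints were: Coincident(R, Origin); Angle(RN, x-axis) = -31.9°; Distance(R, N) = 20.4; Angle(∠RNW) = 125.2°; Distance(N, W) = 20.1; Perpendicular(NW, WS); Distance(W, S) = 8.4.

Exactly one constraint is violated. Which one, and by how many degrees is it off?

Perpendicular(NW, WS) — off by 4.40°.

R = (0.00, 0.00) ✓; RN at -31.90° ✓; |RN| = 20.40 ✓; ∠RNW = 125.2° ✓; |NW| = 20.10 ✓; ∠(NW, WS) = 85.60° ✗; |WS| = 8.400 ✓.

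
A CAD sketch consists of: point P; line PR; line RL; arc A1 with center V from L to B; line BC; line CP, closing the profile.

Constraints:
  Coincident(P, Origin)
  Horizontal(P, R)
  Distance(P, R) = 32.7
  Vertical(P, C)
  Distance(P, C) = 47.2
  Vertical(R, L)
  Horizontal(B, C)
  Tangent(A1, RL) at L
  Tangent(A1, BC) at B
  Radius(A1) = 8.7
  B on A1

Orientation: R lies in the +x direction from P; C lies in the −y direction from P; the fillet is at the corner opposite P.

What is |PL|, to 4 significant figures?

50.51

P is at the origin; PR is horizontal with |PR| = 32.7 and R on the +x side, so R = (32.70, 0.000). PC is vertical with |PC| = 47.2 and C on the −y side, so C = (0.000, -47.20). The virtual corner opposite P is at (32.70, -47.20). The tangent condition forces VL to be normal to RL and since A1 is tangent to BC there, VB ⟂ BC, with radius 8.7, so the center V sits 8.7 in from both sides at V = (24.00, -38.50). That places the tangent points at L = (32.70, -38.50) on RL and B = (24.00, -47.20) on BC. Then |PL| = |L − P| = 50.51.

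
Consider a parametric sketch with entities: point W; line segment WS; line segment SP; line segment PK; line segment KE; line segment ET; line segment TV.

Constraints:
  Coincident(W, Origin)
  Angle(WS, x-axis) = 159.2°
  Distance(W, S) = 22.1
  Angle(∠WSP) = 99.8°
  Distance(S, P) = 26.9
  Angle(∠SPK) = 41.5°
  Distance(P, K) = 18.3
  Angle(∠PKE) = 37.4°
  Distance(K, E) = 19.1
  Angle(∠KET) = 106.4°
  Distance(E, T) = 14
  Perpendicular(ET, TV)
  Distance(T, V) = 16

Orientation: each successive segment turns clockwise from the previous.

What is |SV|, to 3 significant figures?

33.3

∠KET = 106.4° gives ET at 84.3° from the x-axis; with |ET| = 14.0, T = (-22.5, 39.6). ET is perpendicular to TV, so TV runs at -5.70°; with |TV| = 16.0, V = (-6.62, 38.0). Then |SV| = |V − S| = 33.3.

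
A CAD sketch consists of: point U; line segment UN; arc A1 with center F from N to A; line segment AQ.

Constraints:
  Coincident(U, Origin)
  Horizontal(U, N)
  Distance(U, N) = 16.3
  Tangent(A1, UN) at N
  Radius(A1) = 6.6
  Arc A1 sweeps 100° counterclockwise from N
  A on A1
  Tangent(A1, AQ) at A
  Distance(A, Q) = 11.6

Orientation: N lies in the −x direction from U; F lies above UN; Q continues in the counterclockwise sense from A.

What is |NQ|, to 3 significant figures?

19.7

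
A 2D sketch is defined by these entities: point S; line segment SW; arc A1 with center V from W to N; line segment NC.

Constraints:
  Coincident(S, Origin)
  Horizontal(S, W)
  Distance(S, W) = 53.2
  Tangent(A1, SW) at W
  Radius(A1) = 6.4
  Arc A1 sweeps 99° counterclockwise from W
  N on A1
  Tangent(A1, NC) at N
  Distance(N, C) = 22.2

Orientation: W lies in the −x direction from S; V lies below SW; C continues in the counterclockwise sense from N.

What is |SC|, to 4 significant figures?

63.26

S is at the origin; S and W share the same y with |SW| = 53.2 and W on the −x side, so W = (-53.20, 0.000). The tangent condition forces VW to be normal to SW, so V = W + (0, -6.4) = (-53.20, -6.400). On A1, W sits at bearing 90° from V; a 99° counterclockwise sweep puts N at bearing 189°, so N = V + 6.4·(cos 189°, sin 189°) = (-59.52, -7.401). Tangency of A1 to NC means the radius VN is perpendicular to NC, so NC runs along (−sin 189°, cos 189°); with |NC| = 22.2, C = (-56.05, -29.33). Then |SC| = |C − S| = 63.26.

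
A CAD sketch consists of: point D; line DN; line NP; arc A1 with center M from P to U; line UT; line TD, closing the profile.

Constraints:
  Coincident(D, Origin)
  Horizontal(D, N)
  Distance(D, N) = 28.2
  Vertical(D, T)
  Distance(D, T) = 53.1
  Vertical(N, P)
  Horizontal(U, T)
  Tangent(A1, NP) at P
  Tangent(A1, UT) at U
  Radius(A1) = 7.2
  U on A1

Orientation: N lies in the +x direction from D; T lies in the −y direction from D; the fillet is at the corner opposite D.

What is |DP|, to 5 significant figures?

53.871

The virtual corner opposite D is at (28.200, -53.100). The tangent condition forces MP to be normal to NP and since A1 is tangent to UT there, MU ⟂ UT, with radius 7.2, so the center M sits 7.2 in from both sides at M = (21.000, -45.900). That places the tangent points at P = (28.200, -45.900) on NP and U = (21.000, -53.100) on UT. Then |DP| = |P − D| = 53.871.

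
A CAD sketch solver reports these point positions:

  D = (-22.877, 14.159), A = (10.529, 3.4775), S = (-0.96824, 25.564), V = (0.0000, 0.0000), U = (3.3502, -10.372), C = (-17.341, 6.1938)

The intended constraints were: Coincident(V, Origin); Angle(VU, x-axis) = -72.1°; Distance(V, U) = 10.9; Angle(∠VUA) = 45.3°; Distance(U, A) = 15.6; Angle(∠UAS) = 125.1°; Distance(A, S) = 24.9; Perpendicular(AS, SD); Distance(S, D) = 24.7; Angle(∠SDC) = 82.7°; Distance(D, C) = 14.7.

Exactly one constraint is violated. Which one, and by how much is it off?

Distance(D, C) = 14.7 — off by 5.00.

V = (0.00, 0.00) ✓; VU at -72.10° ✓; |VU| = 10.90 ✓; ∠VUA = 45.30° ✓; |UA| = 15.60 ✓; ∠UAS = 125.1° ✓; |AS| = 24.90 ✓; ∠(AS, SD) = 90.00° ✓; |SD| = 24.70 ✓; ∠SDC = 82.70° ✓; |DC| = 9.700 ✗.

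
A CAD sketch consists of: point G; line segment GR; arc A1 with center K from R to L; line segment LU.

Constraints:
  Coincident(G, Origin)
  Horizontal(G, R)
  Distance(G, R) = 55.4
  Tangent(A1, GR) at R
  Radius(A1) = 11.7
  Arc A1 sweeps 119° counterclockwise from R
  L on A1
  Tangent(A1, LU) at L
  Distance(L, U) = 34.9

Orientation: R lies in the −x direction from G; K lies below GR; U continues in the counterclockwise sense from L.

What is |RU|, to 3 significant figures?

48.4

G is at the origin; GR is horizontal with |GR| = 55.4 and R on the −x side, so R = (-55.4, 0.00). The tangent condition forces KR to be normal to GR, so K = R + (0, -11.7) = (-55.4, -11.7). On A1, R sits at bearing 90° from K; a 119° counterclockwise sweep puts L at bearing 209°, so L = K + 11.7·(cos 209°, sin 209°) = (-65.6, -17.4). The tangent condition forces KL to be normal to LU, so LU runs along (−sin 209°, cos 209°); with |LU| = 34.9, U = (-48.7, -47.9). Then |RU| = |U − R| = 48.4.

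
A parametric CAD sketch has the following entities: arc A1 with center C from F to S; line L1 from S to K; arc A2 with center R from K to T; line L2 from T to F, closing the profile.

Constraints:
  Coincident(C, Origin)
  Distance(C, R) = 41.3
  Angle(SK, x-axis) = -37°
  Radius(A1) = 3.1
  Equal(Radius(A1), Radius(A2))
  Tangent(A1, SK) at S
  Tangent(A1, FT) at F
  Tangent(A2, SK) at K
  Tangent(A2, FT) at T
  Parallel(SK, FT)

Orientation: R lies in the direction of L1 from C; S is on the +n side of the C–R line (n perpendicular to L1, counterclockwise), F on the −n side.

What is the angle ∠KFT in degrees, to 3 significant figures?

8.54°

The slot axis is L1's direction at -37.0°, so u = (cos -37.0°, sin -37.0°) = (0.799, -0.602) and n = (−sin -37.0°, cos -37.0°) = (0.602, 0.799). C is at the origin and R lies 41.3 along u from C, so R = 41.3·u = (33.0, -24.9). Tangency of A1 to both parallel lines with radius 3.1 puts S and F at C ± 3.1·n: S = (1.87, 2.48), F = (-1.87, -2.48). Equal radii place K and T the same way about R: K = R + 3.1·n = (34.8, -22.4), T = R − 3.1·n = (31.1, -27.3). Then cos ∠KFT = FK·FT / (|FK||FT|), giving 8.54°.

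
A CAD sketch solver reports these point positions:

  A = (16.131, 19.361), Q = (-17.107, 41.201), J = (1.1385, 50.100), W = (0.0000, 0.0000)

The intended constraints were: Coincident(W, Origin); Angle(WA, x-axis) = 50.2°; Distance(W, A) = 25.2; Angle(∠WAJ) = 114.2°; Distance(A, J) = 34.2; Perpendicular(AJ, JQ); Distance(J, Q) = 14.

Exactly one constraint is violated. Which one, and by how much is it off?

Distance(J, Q) = 14 — off by 6.30.

W = (0.00, 0.00) ✓; WA at 50.20° ✓; |WA| = 25.20 ✓; ∠WAJ = 114.2° ✓; |AJ| = 34.20 ✓; ∠(AJ, JQ) = 90.00° ✓; |JQ| = 20.30 ✗.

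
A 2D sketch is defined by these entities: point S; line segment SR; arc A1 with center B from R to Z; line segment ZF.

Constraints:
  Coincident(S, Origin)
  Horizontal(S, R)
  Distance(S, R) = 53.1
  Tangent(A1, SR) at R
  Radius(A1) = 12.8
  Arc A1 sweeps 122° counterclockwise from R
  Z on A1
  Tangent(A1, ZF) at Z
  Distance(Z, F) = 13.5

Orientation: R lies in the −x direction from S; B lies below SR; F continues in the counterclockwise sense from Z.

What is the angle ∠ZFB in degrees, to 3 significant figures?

43.5°

S is at the origin; S and R share the same y with |SR| = 53.1 and R on the −x side, so R = (-53.1, 0.00). Tangency of A1 to SR means the radius BR is perpendicular to SR, so B = R + (0, -12.8) = (-53.1, -12.8). On A1, R sits at bearing 90° from B; a 122° counterclockwise sweep puts Z at bearing 212°, so Z = B + 12.8·(cos 212°, sin 212°) = (-64.0, -19.6). The tangent condition forces BZ to be normal to ZF, so ZF runs along (−sin 212°, cos 212°); with |ZF| = 13.5, F = (-56.8, -31.0). Then cos ∠ZFB = FZ·FB / (|FZ||FB|), giving 43.5°.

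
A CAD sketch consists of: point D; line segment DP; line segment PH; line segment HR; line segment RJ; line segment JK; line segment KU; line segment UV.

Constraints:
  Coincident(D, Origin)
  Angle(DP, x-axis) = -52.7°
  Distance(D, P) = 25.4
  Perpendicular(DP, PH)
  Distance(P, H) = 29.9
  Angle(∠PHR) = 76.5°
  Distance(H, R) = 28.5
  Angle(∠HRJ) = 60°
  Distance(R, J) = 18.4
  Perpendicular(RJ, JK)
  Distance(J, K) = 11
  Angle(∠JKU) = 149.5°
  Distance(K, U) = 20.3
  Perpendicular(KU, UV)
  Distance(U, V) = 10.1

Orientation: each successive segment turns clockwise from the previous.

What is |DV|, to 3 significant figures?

42.2

D is at the origin; DP runs at -52.7° with length 25.4, so P = (15.4, -20.2). DP ⟂ PH, so PH runs at -143°; with |PH| = 29.9, H = (-8.39, -38.3). ∠PHR = 76.5° gives HR at 114° from the x-axis; with |HR| = 28.5, R = (-19.9, -12.2). ∠HRJ = 60.0° gives RJ at -6.20° from the x-axis; with |RJ| = 18.4, J = (-1.60, -14.2). RJ is perpendicular to JK, so JK runs at -96.2°; with |JK| = 11.0, K = (-2.79, -25.2). ∠JKU = 149.5° gives KU at -127° from the x-axis; with |KU| = 20.3, U = (-14.9, -41.4). KU ⟂ UV, so UV runs at 143°; with |UV| = 10.1, V = (-23.0, -35.4). Then |DV| = |V − D| = 42.2.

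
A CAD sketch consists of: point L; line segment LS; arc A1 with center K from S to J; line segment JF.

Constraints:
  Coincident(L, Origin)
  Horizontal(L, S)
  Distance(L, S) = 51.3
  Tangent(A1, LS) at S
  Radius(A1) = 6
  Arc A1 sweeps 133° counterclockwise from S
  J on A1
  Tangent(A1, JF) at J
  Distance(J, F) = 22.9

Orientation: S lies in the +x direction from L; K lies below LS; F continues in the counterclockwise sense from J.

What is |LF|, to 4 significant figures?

68.05

L is at the origin; L and S share the same y with |LS| = 51.3 and S on the +x side, so S = (51.30, 0.000). The tangent condition forces KS to be normal to LS, so K = S + (0, -6) = (51.30, -6.000). On A1, S sits at bearing 90° from K; a 133° counterclockwise sweep puts J at bearing 223°, so J = K + 6.0·(cos 223°, sin 223°) = (46.91, -10.09). The tangent condition forces KJ to be normal to JF, so JF runs along (−sin 223°, cos 223°); with |JF| = 22.9, F = (62.53, -26.84). Then |LF| = |F − L| = 68.05.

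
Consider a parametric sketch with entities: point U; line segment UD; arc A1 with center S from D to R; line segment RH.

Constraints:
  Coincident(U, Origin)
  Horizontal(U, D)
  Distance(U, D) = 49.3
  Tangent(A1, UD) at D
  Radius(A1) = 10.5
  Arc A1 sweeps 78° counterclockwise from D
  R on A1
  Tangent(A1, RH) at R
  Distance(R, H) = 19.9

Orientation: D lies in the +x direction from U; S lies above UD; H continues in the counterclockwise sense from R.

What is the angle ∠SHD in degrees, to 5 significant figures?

12.406°

On A1, D sits at bearing -90° from S; a 78° counterclockwise sweep puts R at bearing -12°, so R = S + 10.5·(cos -12°, sin -12°) = (59.571, 8.3169). Tangency of A1 to RH means the radius SR is perpendicular to RH, so RH runs along (−sin -12°, cos -12°); with |RH| = 19.9, H = (63.708, 27.782). Then cos ∠SHD = HS·HD / (|HS||HD|), giving 12.406°.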